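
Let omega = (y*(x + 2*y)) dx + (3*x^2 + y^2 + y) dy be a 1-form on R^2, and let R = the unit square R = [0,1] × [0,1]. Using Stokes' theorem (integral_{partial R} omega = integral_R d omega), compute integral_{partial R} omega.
integral_(partial R) omega = 1/2

Stokes: integral_partial_R omega = integral_R d omega with d omega = (∂Q/∂x - ∂P/∂y) dx ∧ dy.
  ∂Q/∂x = 6*x
  ∂P/∂y = x + 4*y
  integrand = ∂Q/∂x - ∂P/∂y = 5*x - 4*y.
Integrating over R: integral_0^1 integral_0^1 (5*x - 4*y) dx dy = 1/2.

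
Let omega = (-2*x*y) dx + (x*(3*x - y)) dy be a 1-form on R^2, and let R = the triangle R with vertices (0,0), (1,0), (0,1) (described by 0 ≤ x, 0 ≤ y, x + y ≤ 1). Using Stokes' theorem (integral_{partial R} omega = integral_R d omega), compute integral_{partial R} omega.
integral_(partial R) omega = 7/6

Stokes: integral_partial_R omega = integral_R d omega with d omega = (∂Q/∂x - ∂P/∂y) dx ∧ dy.
  ∂Q/∂x = 6*x - y
  ∂P/∂y = -2*x
  integrand = ∂Q/∂x - ∂P/∂y = 8*x - y.
Integrating over R: integral_0^1 integral_0^{1-x} (8*x - y) dy dx = 7/6.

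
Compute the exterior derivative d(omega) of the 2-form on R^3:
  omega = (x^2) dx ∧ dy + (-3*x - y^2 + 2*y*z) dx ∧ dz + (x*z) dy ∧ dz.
d(omega) = (2*y - z) dx ∧ dy ∧ dz

For a 2-form omega = sum_{i<j} g_{ij} dx_i ∧ dx_j, the exterior derivative is
  d(omega) = sum_{i<j} d(g_{ij}) ∧ dx_i ∧ dx_j = sum_{i<j, k} (∂g_{ij}/∂x_k) dx_k ∧ dx_i ∧ dx_j.
Expand each term, using dx_k ∧ dx_i ∧ dx_j = sgn(permutation) dx_{(a)} ∧ dx_{(b)} ∧ dx_{(c)} with (a < b < c) sorted:
  d(-3*x - y^2 + 2*y*z) includes (∂/∂y)(-3*x - y^2 + 2*y*z) dy = (-2*y + 2*z) dy, which multiplied by dx ∧ dz gives (2*y - 2*z) dx ∧ dy ∧ dz
  d(x*z) includes (∂/∂x)(x*z) dx = (z) dx, which multiplied by dy ∧ dz gives (z) dx ∧ dy ∧ dz
Collecting like 3-forms: d(omega) = (2*y - z) dx ∧ dy ∧ dz.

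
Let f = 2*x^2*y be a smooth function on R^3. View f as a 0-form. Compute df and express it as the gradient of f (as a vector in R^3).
df = (4*x*y) dx + (2*x^2) dy + (0) dz; grad f = (4*x*y, 2*x^2, 0)

For a 0-form f, d f = (∂f/∂x) dx + (∂f/∂y) dy + (∂f/∂z) dz. The components of the vector representation are exactly the entries of grad f in Cartesian coordinates:
  ∂f/∂x = 4*x*y
  ∂f/∂y = 2*x^2
  ∂f/∂z = 0.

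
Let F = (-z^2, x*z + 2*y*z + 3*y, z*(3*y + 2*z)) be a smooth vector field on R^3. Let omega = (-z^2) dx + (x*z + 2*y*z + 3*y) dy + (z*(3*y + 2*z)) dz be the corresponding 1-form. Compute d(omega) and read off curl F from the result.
d(omega) = (-x - 2*y + 3*z) dy ∧ dz + (-2*z) dz ∧ dx + (z) dx ∧ dy; curl F = (-x - 2*y + 3*z, -2*z, z)

d omega = sum_{i<j} (∂f_j/∂x_i - ∂f_i/∂x_j) dx_i ∧ dx_j. Under the identification (dy ∧ dz, dz ∧ dx, dx ∧ dy) ↔ (e_x, e_y, e_z), the coefficients are exactly the components of curl F. Compute:
  ∂R/∂y - ∂Q/∂z = (3*z) - (x + 2*y) = -x - 2*y + 3*z
  ∂P/∂z - ∂R/∂x = (-2*z) - (0) = -2*z
  ∂Q/∂x - ∂P/∂y = (z) - (0) = z.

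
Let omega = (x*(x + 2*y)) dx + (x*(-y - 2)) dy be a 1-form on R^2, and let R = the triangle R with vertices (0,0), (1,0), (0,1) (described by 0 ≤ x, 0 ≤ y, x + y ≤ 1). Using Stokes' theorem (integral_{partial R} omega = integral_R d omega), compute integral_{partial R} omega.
integral_(partial R) omega = -3/2

Stokes: integral_partial_R omega = integral_R d omega with d omega = (∂Q/∂x - ∂P/∂y) dx ∧ dy.
  ∂Q/∂x = -y - 2
  ∂P/∂y = 2*x
  integrand = ∂Q/∂x - ∂P/∂y = -2*x - y - 2.
Integrating over R: integral_0^1 integral_0^{1-x} (-2*x - y - 2) dy dx = -3/2.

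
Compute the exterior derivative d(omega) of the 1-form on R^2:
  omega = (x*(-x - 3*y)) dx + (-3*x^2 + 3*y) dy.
d(omega) = (-3*x) dx ∧ dy

For a 1-form omega = sum_i f_i dx_i, the exterior derivative is
  d(omega) = sum_{i < j} (∂f_j/∂x_i - ∂f_i/∂x_j) dx_i ∧ dx_j.
  coefficient of dx ∧ dy: ∂f_2/∂x - ∂f_1/∂y = ∂(-3*x^2 + 3*y)/∂x - ∂(x*(-x - 3*y))/∂y = -3*x
Assembling: d(omega) = (-3*x) dx ∧ dy.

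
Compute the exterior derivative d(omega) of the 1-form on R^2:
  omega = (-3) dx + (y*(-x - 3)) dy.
d(omega) = (-y) dx ∧ dy

For a 1-form omega = sum_i f_i dx_i, the exterior derivative is
  d(omega) = sum_{i < j} (∂f_j/∂x_i - ∂f_i/∂x_j) dx_i ∧ dx_j.
  coefficient of dx ∧ dy: ∂f_2/∂x - ∂f_1/∂y = ∂(y*(-x - 3))/∂x - ∂(-3)/∂y = -y
Assembling: d(omega) = (-y) dx ∧ dy.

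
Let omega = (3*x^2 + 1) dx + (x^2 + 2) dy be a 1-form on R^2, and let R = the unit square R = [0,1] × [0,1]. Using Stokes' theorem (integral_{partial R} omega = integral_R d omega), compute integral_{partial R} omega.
integral_(partial R) omega = 1

Stokes: integral_partial_R omega = integral_R d omega with d omega = (∂Q/∂x - ∂P/∂y) dx ∧ dy.
  ∂Q/∂x = 2*x
  ∂P/∂y = 0
  integrand = ∂Q/∂x - ∂P/∂y = 2*x.
Integrating over R: integral_0^1 integral_0^1 (2*x) dx dy = 1.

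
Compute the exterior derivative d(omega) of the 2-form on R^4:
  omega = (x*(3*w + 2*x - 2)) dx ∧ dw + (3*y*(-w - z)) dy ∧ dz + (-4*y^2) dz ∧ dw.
d(omega) = (-11*y) dy ∧ dz ∧ dw

For a 2-form omega = sum_{i<j} g_{ij} dx_i ∧ dx_j, the exterior derivative is
  d(omega) = sum_{i<j} d(g_{ij}) ∧ dx_i ∧ dx_j = sum_{i<j, k} (∂g_{ij}/∂x_k) dx_k ∧ dx_i ∧ dx_j.
Expand each term, using dx_k ∧ dx_i ∧ dx_j = sgn(permutation) dx_{(a)} ∧ dx_{(b)} ∧ dx_{(c)} with (a < b < c) sorted:
  d(3*y*(-w - z)) includes (∂/∂w)(3*y*(-w - z)) dw = (-3*y) dw, which multiplied by dy ∧ dz gives (-3*y) dy ∧ dz ∧ dw
  d(-4*y^2) includes (∂/∂y)(-4*y^2) dy = (-8*y) dy, which multiplied by dz ∧ dw gives (-8*y) dy ∧ dz ∧ dw
Collecting like 3-forms: d(omega) = (-11*y) dy ∧ dz ∧ dw.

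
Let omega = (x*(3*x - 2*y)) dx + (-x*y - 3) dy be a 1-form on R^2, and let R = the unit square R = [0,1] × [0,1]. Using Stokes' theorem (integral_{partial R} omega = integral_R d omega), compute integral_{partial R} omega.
integral_(partial R) omega = 1/2

Stokes: integral_partial_R omega = integral_R d omega with d omega = (∂Q/∂x - ∂P/∂y) dx ∧ dy.
  ∂Q/∂x = -y
  ∂P/∂y = -2*x
  integrand = ∂Q/∂x - ∂P/∂y = 2*x - y.
Integrating over R: integral_0^1 integral_0^1 (2*x - y) dx dy = 1/2.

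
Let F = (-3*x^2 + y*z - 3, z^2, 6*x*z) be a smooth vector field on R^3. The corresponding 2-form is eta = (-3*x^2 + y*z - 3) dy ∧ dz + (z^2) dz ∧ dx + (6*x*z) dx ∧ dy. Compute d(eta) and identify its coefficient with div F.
d(eta) = (0) dx ∧ dy ∧ dz; div F = 0

For a 2-form in R^3 of the form above, applying d gives a 3-form with coefficient ∂P/∂x + ∂Q/∂y + ∂R/∂z:
  ∂P/∂x = -6*x
  ∂Q/∂y = 0
  ∂R/∂z = 6*x
Sum = 0, which is exactly div F.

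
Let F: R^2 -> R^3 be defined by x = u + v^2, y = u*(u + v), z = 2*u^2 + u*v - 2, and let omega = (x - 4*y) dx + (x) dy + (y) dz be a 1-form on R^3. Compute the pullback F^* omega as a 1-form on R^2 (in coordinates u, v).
F^* omega = (4*u^3 + 5*u^2*v - 2*u^2 + 3*u*v^2 - 3*u*v + u + v^3 + v^2) du + (u^3 - 7*u^2*v + u^2 - 7*u*v^2 + 2*u*v + 2*v^3) dv

Using F^*(f dg) = (f ∘ F) d(g ∘ F), substitute each coordinate x_i by F_i(u, v) in f_i, and replace dx_i by d F_i = (∂F_i/∂u) du + (∂F_i/∂v) dv.
  For the x component: f_1(F) = -4*u^2 - 4*u*v + u + v^2; d F_1 = (1) du + (2*v) dv
  For the y component: f_2(F) = u + v^2; d F_2 = (2*u + v) du + (u) dv
  For the z component: f_3(F) = u*(u + v); d F_3 = (4*u + v) du + (u) dv
Combining and collecting du, dv coefficients:
  coeff of du: 4*u^3 + 5*u^2*v - 2*u^2 + 3*u*v^2 - 3*u*v + u + v^3 + v^2
  coeff of dv: u^3 - 7*u^2*v + u^2 - 7*u*v^2 + 2*u*v + 2*v^3
F^* omega = (4*u^3 + 5*u^2*v - 2*u^2 + 3*u*v^2 - 3*u*v + u + v^3 + v^2) du + (u^3 - 7*u^2*v + u^2 - 7*u*v^2 + 2*u*v + 2*v^3) dv.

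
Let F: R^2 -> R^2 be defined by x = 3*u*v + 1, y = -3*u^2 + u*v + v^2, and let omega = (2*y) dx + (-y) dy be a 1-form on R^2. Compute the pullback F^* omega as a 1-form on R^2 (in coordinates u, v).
F^* omega = (-18*u^3 - 9*u^2*v + 11*u*v^2 + 5*v^3) du + (-15*u^3 + 11*u^2*v + 3*u*v^2 - 2*v^3) dv

Using F^*(f dg) = (f ∘ F) d(g ∘ F), substitute each coordinate x_i by F_i(u, v) in f_i, and replace dx_i by d F_i = (∂F_i/∂u) du + (∂F_i/∂v) dv.
  For the x component: f_1(F) = -6*u^2 + 2*u*v + 2*v^2; d F_1 = (3*v) du + (3*u) dv
  For the y component: f_2(F) = 3*u^2 - u*v - v^2; d F_2 = (-6*u + v) du + (u + 2*v) dv
Combining and collecting du, dv coefficients:
  coeff of du: -18*u^3 - 9*u^2*v + 11*u*v^2 + 5*v^3
  coeff of dv: -15*u^3 + 11*u^2*v + 3*u*v^2 - 2*v^3
F^* omega = (-18*u^3 - 9*u^2*v + 11*u*v^2 + 5*v^3) du + (-15*u^3 + 11*u^2*v + 3*u*v^2 - 2*v^3) dv.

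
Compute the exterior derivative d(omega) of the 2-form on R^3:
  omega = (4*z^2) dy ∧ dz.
d(omega) = 0

For a 2-form omega = sum_{i<j} g_{ij} dx_i ∧ dx_j, the exterior derivative is
  d(omega) = sum_{i<j} d(g_{ij}) ∧ dx_i ∧ dx_j = sum_{i<j, k} (∂g_{ij}/∂x_k) dx_k ∧ dx_i ∧ dx_j.
Expand each term, using dx_k ∧ dx_i ∧ dx_j = sgn(permutation) dx_{(a)} ∧ dx_{(b)} ∧ dx_{(c)} with (a < b < c) sorted:

Collecting like 3-forms: d(omega) = 0.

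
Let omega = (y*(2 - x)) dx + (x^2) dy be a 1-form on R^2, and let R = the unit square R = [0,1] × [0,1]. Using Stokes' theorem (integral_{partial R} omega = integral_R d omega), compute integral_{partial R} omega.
integral_(partial R) omega = -1/2

Stokes: integral_partial_R omega = integral_R d omega with d omega = (∂Q/∂x - ∂P/∂y) dx ∧ dy.
  ∂Q/∂x = 2*x
  ∂P/∂y = 2 - x
  integrand = ∂Q/∂x - ∂P/∂y = 3*x - 2.
Integrating over R: integral_0^1 integral_0^1 (3*x - 2) dx dy = -1/2.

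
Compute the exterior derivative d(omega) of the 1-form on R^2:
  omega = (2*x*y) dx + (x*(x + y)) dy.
d(omega) = (y) dx ∧ dy

For a 1-form omega = sum_i f_i dx_i, the exterior derivative is
  d(omega) = sum_{i < j} (∂f_j/∂x_i - ∂f_i/∂x_j) dx_i ∧ dx_j.
  coefficient of dx ∧ dy: ∂f_2/∂x - ∂f_1/∂y = ∂(x*(x + y))/∂x - ∂(2*x*y)/∂y = y
Assembling: d(omega) = (y) dx ∧ dy.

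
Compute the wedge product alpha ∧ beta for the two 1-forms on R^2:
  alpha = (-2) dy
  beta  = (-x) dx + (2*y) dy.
alpha ∧ beta = (-2*x) dx ∧ dy

Distribute the wedge, using dx_i ∧ dx_j = -dx_j ∧ dx_i and dx_i ∧ dx_i = 0. For each pair (i, j) with i < j, the coefficient of dx_i ∧ dx_j in alpha ∧ beta is (alpha_i * beta_j - alpha_j * beta_i). Collecting: alpha ∧ beta = (-2*x) dx ∧ dy.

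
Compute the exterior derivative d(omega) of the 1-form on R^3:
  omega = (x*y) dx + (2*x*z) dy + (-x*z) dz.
d(omega) = (-x + 2*z) dx ∧ dy + (-z) dx ∧ dz + (-2*x) dy ∧ dz

For a 1-form omega = sum_i f_i dx_i, the exterior derivative is
  d(omega) = sum_{i < j} (∂f_j/∂x_i - ∂f_i/∂x_j) dx_i ∧ dx_j.
  coefficient of dx ∧ dy: ∂f_2/∂x - ∂f_1/∂y = ∂(2*x*z)/∂x - ∂(x*y)/∂y = -x + 2*z
  coefficient of dx ∧ dz: ∂f_3/∂x - ∂f_1/∂z = ∂(-x*z)/∂x - ∂(x*y)/∂z = -z
  coefficient of dy ∧ dz: ∂f_3/∂y - ∂f_2/∂z = ∂(-x*z)/∂y - ∂(2*x*z)/∂z = -2*x
Assembling: d(omega) = (-x + 2*z) dx ∧ dy + (-z) dx ∧ dz + (-2*x) dy ∧ dz.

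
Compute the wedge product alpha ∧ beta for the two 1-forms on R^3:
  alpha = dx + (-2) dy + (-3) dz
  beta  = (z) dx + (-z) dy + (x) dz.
alpha ∧ beta = (z) dx ∧ dy + (x + 3*z) dx ∧ dz + (-2*x - 3*z) dy ∧ dz

Distribute the wedge, using dx_i ∧ dx_j = -dx_j ∧ dx_i and dx_i ∧ dx_i = 0. For each pair (i, j) with i < j, the coefficient of dx_i ∧ dx_j in alpha ∧ beta is (alpha_i * beta_j - alpha_j * beta_i). Collecting: alpha ∧ beta = (z) dx ∧ dy + (x + 3*z) dx ∧ dz + (-2*x - 3*z) dy ∧ dz.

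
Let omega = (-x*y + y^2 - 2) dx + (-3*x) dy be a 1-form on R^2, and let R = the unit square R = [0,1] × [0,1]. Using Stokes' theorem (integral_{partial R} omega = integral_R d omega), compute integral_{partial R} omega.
integral_(partial R) omega = -7/2

Stokes: integral_partial_R omega = integral_R d omega with d omega = (∂Q/∂x - ∂P/∂y) dx ∧ dy.
  ∂Q/∂x = -3
  ∂P/∂y = -x + 2*y
  integrand = ∂Q/∂x - ∂P/∂y = x - 2*y - 3.
Integrating over R: integral_0^1 integral_0^1 (x - 2*y - 3) dx dy = -7/2.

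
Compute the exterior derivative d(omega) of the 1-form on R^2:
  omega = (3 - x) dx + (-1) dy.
d(omega) = 0

For a 1-form omega = sum_i f_i dx_i, the exterior derivative is
  d(omega) = sum_{i < j} (∂f_j/∂x_i - ∂f_i/∂x_j) dx_i ∧ dx_j.

Assembling: d(omega) = 0.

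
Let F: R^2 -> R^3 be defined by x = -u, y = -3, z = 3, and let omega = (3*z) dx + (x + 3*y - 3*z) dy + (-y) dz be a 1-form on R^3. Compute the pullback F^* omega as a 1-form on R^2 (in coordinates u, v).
F^* omega = (-9) du

Using F^*(f dg) = (f ∘ F) d(g ∘ F), substitute each coordinate x_i by F_i(u, v) in f_i, and replace dx_i by d F_i = (∂F_i/∂u) du + (∂F_i/∂v) dv.
  For the x component: f_1(F) = 9; d F_1 = (-1) du + (0) dv
  For the y component: f_2(F) = -u - 18; d F_2 = (0) du + (0) dv
  For the z component: f_3(F) = 3; d F_3 = (0) du + (0) dv
Combining and collecting du, dv coefficients:
  coeff of du: -9
  coeff of dv: 0
F^* omega = (-9) du.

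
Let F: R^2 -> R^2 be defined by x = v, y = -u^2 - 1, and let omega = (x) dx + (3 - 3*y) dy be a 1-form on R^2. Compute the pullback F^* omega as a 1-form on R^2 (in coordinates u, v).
F^* omega = (6*u*(-u^2 - 2)) du + (v) dv

Using F^*(f dg) = (f ∘ F) d(g ∘ F), substitute each coordinate x_i by F_i(u, v) in f_i, and replace dx_i by d F_i = (∂F_i/∂u) du + (∂F_i/∂v) dv.
  For the x component: f_1(F) = v; d F_1 = (0) du + (1) dv
  For the y component: f_2(F) = 3*u^2 + 6; d F_2 = (-2*u) du + (0) dv
Combining and collecting du, dv coefficients:
  coeff of du: 6*u*(-u^2 - 2)
  coeff of dv: v
F^* omega = (6*u*(-u^2 - 2)) du + (v) dv.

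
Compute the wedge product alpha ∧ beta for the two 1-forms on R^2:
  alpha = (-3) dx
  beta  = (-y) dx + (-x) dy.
alpha ∧ beta = (3*x) dx ∧ dy

Distribute the wedge, using dx_i ∧ dx_j = -dx_j ∧ dx_i and dx_i ∧ dx_i = 0. For each pair (i, j) with i < j, the coefficient of dx_i ∧ dx_j in alpha ∧ beta is (alpha_i * beta_j - alpha_j * beta_i). Collecting: alpha ∧ beta = (3*x) dx ∧ dy.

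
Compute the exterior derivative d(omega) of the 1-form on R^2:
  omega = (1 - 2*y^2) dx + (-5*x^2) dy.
d(omega) = (-10*x + 4*y) dx ∧ dy

For a 1-form omega = sum_i f_i dx_i, the exterior derivative is
  d(omega) = sum_{i < j} (∂f_j/∂x_i - ∂f_i/∂x_j) dx_i ∧ dx_j.
  coefficient of dx ∧ dy: ∂f_2/∂x - ∂f_1/∂y = ∂(-5*x^2)/∂x - ∂(1 - 2*y^2)/∂y = -10*x + 4*y
Assembling: d(omega) = (-10*x + 4*y) dx ∧ dy.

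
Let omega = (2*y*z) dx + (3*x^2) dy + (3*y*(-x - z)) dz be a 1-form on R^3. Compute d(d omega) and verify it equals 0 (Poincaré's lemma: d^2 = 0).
d(d omega) = 0

Step 1: d omega = sum_{i<j} (∂f_j/∂x_i - ∂f_i/∂x_j) dx_i ∧ dx_j:
  coeff of dx ∧ dy: 6*x - 2*z
  coeff of dx ∧ dz: -5*y
  coeff of dy ∧ dz: -3*x - 3*z
Step 2: Apply d again to each 2-form coefficient. The only possible 3-form in R^3 is dx ∧ dy ∧ dz, with coefficient
  ∂(coeff of dy∧dz)/∂x - ∂(coeff of dx∧dz)/∂y + ∂(coeff of dx∧dy)/∂z
  = ∂/∂x (-3*x - 3*z) - ∂/∂y (-5*y) + ∂/∂z (6*x - 2*z).
Each of these terms simplifies to sums of mixed partials that cancel in pairs. The result is 0 (by equality of mixed partials for smooth functions — Schwarz / Clairaut).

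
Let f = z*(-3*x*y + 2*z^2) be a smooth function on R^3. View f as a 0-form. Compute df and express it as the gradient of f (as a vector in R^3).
df = (-3*y*z) dx + (-3*x*z) dy + (-3*x*y + 6*z^2) dz; grad f = (-3*y*z, -3*x*z, -3*x*y + 6*z^2)

For a 0-form f, d f = (∂f/∂x) dx + (∂f/∂y) dy + (∂f/∂z) dz. The components of the vector representation are exactly the entries of grad f in Cartesian coordinates:
  ∂f/∂x = -3*y*z
  ∂f/∂y = -3*x*z
  ∂f/∂z = -3*x*y + 6*z^2.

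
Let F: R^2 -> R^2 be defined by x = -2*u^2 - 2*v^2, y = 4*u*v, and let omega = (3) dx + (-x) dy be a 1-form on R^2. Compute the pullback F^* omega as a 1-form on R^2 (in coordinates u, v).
F^* omega = (8*u^2*v - 12*u + 8*v^3) du + (8*u^3 + 8*u*v^2 - 12*v) dv

Using F^*(f dg) = (f ∘ F) d(g ∘ F), substitute each coordinate x_i by F_i(u, v) in f_i, and replace dx_i by d F_i = (∂F_i/∂u) du + (∂F_i/∂v) dv.
  For the x component: f_1(F) = 3; d F_1 = (-4*u) du + (-4*v) dv
  For the y component: f_2(F) = 2*u^2 + 2*v^2; d F_2 = (4*v) du + (4*u) dv
Combining and collecting du, dv coefficients:
  coeff of du: 8*u^2*v - 12*u + 8*v^3
  coeff of dv: 8*u^3 + 8*u*v^2 - 12*v
F^* omega = (8*u^2*v - 12*u + 8*v^3) du + (8*u^3 + 8*u*v^2 - 12*v) dv.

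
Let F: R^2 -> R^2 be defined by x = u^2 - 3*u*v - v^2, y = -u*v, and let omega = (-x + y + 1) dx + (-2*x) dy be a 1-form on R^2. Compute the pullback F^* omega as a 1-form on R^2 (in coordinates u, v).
F^* omega = (-2*u^3 + 9*u^2*v - 10*u*v^2 + 2*u - 5*v^3 - 3*v) du + (5*u^3 - 10*u^2*v - 9*u*v^2 - 3*u - 2*v^3 - 2*v) dv

Using F^*(f dg) = (f ∘ F) d(g ∘ F), substitute each coordinate x_i by F_i(u, v) in f_i, and replace dx_i by d F_i = (∂F_i/∂u) du + (∂F_i/∂v) dv.
  For the x component: f_1(F) = -u^2 + 2*u*v + v^2 + 1; d F_1 = (2*u - 3*v) du + (-3*u - 2*v) dv
  For the y component: f_2(F) = -2*u^2 + 6*u*v + 2*v^2; d F_2 = (-v) du + (-u) dv
Combining and collecting du, dv coefficients:
  coeff of du: -2*u^3 + 9*u^2*v - 10*u*v^2 + 2*u - 5*v^3 - 3*v
  coeff of dv: 5*u^3 - 10*u^2*v - 9*u*v^2 - 3*u - 2*v^3 - 2*v
F^* omega = (-2*u^3 + 9*u^2*v - 10*u*v^2 + 2*u - 5*v^3 - 3*v) du + (5*u^3 - 10*u^2*v - 9*u*v^2 - 3*u - 2*v^3 - 2*v) dv.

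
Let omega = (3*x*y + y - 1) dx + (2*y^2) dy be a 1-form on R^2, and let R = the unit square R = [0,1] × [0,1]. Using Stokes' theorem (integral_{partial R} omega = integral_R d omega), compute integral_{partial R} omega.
integral_(partial R) omega = -5/2

Stokes: integral_partial_R omega = integral_R d omega with d omega = (∂Q/∂x - ∂P/∂y) dx ∧ dy.
  ∂Q/∂x = 0
  ∂P/∂y = 3*x + 1
  integrand = ∂Q/∂x - ∂P/∂y = -3*x - 1.
Integrating over R: integral_0^1 integral_0^1 (-3*x - 1) dx dy = -5/2.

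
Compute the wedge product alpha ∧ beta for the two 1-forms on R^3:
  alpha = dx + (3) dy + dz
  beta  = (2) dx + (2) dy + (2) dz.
alpha ∧ beta = (-4) dx ∧ dy + (4) dy ∧ dz

Distribute the wedge, using dx_i ∧ dx_j = -dx_j ∧ dx_i and dx_i ∧ dx_i = 0. For each pair (i, j) with i < j, the coefficient of dx_i ∧ dx_j in alpha ∧ beta is (alpha_i * beta_j - alpha_j * beta_i). Collecting: alpha ∧ beta = (-4) dx ∧ dy + (4) dy ∧ dz.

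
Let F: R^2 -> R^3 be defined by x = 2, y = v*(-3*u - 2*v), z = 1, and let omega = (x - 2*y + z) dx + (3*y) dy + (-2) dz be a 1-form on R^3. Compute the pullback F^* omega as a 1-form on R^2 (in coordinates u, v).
F^* omega = (v^2*(27*u + 18*v)) du + (3*v*(9*u^2 + 18*u*v + 8*v^2)) dv

Using F^*(f dg) = (f ∘ F) d(g ∘ F), substitute each coordinate x_i by F_i(u, v) in f_i, and replace dx_i by d F_i = (∂F_i/∂u) du + (∂F_i/∂v) dv.
  For the x component: f_1(F) = 6*u*v + 4*v^2 + 3; d F_1 = (0) du + (0) dv
  For the y component: f_2(F) = 3*v*(-3*u - 2*v); d F_2 = (-3*v) du + (-3*u - 4*v) dv
  For the z component: f_3(F) = -2; d F_3 = (0) du + (0) dv
Combining and collecting du, dv coefficients:
  coeff of du: v^2*(27*u + 18*v)
  coeff of dv: 3*v*(9*u^2 + 18*u*v + 8*v^2)
F^* omega = (v^2*(27*u + 18*v)) du + (3*v*(9*u^2 + 18*u*v + 8*v^2)) dv.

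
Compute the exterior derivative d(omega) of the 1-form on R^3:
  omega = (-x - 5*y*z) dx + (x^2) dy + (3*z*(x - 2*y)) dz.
d(omega) = (2*x + 5*z) dx ∧ dy + (5*y + 3*z) dx ∧ dz + (-6*z) dy ∧ dz

For a 1-form omega = sum_i f_i dx_i, the exterior derivative is
  d(omega) = sum_{i < j} (∂f_j/∂x_i - ∂f_i/∂x_j) dx_i ∧ dx_j.
  coefficient of dx ∧ dy: ∂f_2/∂x - ∂f_1/∂y = ∂(x^2)/∂x - ∂(-x - 5*y*z)/∂y = 2*x + 5*z
  coefficient of dx ∧ dz: ∂f_3/∂x - ∂f_1/∂z = ∂(3*z*(x - 2*y))/∂x - ∂(-x - 5*y*z)/∂z = 5*y + 3*z
  coefficient of dy ∧ dz: ∂f_3/∂y - ∂f_2/∂z = ∂(3*z*(x - 2*y))/∂y - ∂(x^2)/∂z = -6*z
Assembling: d(omega) = (2*x + 5*z) dx ∧ dy + (5*y + 3*z) dx ∧ dz + (-6*z) dy ∧ dz.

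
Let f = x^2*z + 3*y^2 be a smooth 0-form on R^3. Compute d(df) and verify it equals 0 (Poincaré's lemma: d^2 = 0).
d(df) = 0

Step 1: df = sum_i (∂f/∂x_i) dx_i = (2*x*z) dx + (6*y) dy + (x^2) dz.
Step 2: Apply d again. Using the 1-form formula, the coefficient of dx ∧ dy in d(df) is ∂^2 f/∂x ∂y - ∂^2 f/∂y ∂x = (0) - (0) = 0 (equality of mixed partials for smooth f).
Similarly for dx ∧ dz and dy ∧ dz — all coefficients vanish. So d(df) = 0.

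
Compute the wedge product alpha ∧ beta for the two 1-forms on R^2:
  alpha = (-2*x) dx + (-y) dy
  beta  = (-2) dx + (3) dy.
alpha ∧ beta = (-6*x - 2*y) dx ∧ dy

Distribute the wedge, using dx_i ∧ dx_j = -dx_j ∧ dx_i and dx_i ∧ dx_i = 0. For each pair (i, j) with i < j, the coefficient of dx_i ∧ dx_j in alpha ∧ beta is (alpha_i * beta_j - alpha_j * beta_i). Collecting: alpha ∧ beta = (-6*x - 2*y) dx ∧ dy.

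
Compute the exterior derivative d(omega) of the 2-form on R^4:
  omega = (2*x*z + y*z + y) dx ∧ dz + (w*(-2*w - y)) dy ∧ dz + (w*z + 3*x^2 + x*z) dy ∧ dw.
d(omega) = (-z - 1) dx ∧ dy ∧ dz + (-5*w - x - y) dy ∧ dz ∧ dw + (6*x + z) dx ∧ dy ∧ dw

For a 2-form omega = sum_{i<j} g_{ij} dx_i ∧ dx_j, the exterior derivative is
  d(omega) = sum_{i<j} d(g_{ij}) ∧ dx_i ∧ dx_j = sum_{i<j, k} (∂g_{ij}/∂x_k) dx_k ∧ dx_i ∧ dx_j.
Expand each term, using dx_k ∧ dx_i ∧ dx_j = sgn(permutation) dx_{(a)} ∧ dx_{(b)} ∧ dx_{(c)} with (a < b < c) sorted:
  d(2*x*z + y*z + y) includes (∂/∂y)(2*x*z + y*z + y) dy = (z + 1) dy, which multiplied by dx ∧ dz gives (-z - 1) dx ∧ dy ∧ dz
  d(w*(-2*w - y)) includes (∂/∂w)(w*(-2*w - y)) dw = (-4*w - y) dw, which multiplied by dy ∧ dz gives (-4*w - y) dy ∧ dz ∧ dw
  d(w*z + 3*x^2 + x*z) includes (∂/∂x)(w*z + 3*x^2 + x*z) dx = (6*x + z) dx, which multiplied by dy ∧ dw gives (6*x + z) dx ∧ dy ∧ dw
  d(w*z + 3*x^2 + x*z) includes (∂/∂z)(w*z + 3*x^2 + x*z) dz = (w + x) dz, which multiplied by dy ∧ dw gives (-w - x) dy ∧ dz ∧ dw
Collecting like 3-forms: d(omega) = (-z - 1) dx ∧ dy ∧ dz + (-5*w - x - y) dy ∧ dz ∧ dw + (6*x + z) dx ∧ dy ∧ dw.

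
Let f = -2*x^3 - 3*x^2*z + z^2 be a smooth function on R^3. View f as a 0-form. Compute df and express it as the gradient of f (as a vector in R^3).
df = (6*x*(-x - z)) dx + (0) dy + (-3*x^2 + 2*z) dz; grad f = (6*x*(-x - z), 0, -3*x^2 + 2*z)

For a 0-form f, d f = (∂f/∂x) dx + (∂f/∂y) dy + (∂f/∂z) dz. The components of the vector representation are exactly the entries of grad f in Cartesian coordinates:
  ∂f/∂x = 6*x*(-x - z)
  ∂f/∂y = 0
  ∂f/∂z = -3*x^2 + 2*z.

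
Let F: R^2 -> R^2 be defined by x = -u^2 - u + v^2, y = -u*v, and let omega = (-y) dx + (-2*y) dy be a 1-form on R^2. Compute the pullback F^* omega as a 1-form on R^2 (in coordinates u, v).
F^* omega = (u*v*(-2*u - 2*v - 1)) du + (2*u*v*(-u + v)) dv

Using F^*(f dg) = (f ∘ F) d(g ∘ F), substitute each coordinate x_i by F_i(u, v) in f_i, and replace dx_i by d F_i = (∂F_i/∂u) du + (∂F_i/∂v) dv.
  For the x component: f_1(F) = u*v; d F_1 = (-2*u - 1) du + (2*v) dv
  For the y component: f_2(F) = 2*u*v; d F_2 = (-v) du + (-u) dv
Combining and collecting du, dv coefficients:
  coeff of du: u*v*(-2*u - 2*v - 1)
  coeff of dv: 2*u*v*(-u + v)
F^* omega = (u*v*(-2*u - 2*v - 1)) du + (2*u*v*(-u + v)) dv.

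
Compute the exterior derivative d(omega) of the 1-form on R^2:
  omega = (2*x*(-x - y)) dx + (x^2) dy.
d(omega) = (4*x) dx ∧ dy

For a 1-form omega = sum_i f_i dx_i, the exterior derivative is
  d(omega) = sum_{i < j} (∂f_j/∂x_i - ∂f_i/∂x_j) dx_i ∧ dx_j.
  coefficient of dx ∧ dy: ∂f_2/∂x - ∂f_1/∂y = ∂(x^2)/∂x - ∂(2*x*(-x - y))/∂y = 4*x
Assembling: d(omega) = (4*x) dx ∧ dy.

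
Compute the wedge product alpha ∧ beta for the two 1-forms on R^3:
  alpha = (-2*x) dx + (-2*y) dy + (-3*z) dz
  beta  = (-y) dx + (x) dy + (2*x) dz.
alpha ∧ beta = (-2*x^2 - 2*y^2) dx ∧ dy + (-4*x^2 - 3*y*z) dx ∧ dz + (x*(-4*y + 3*z)) dy ∧ dz

Distribute the wedge, using dx_i ∧ dx_j = -dx_j ∧ dx_i and dx_i ∧ dx_i = 0. For each pair (i, j) with i < j, the coefficient of dx_i ∧ dx_j in alpha ∧ beta is (alpha_i * beta_j - alpha_j * beta_i). Collecting: alpha ∧ beta = (-2*x^2 - 2*y^2) dx ∧ dy + (-4*x^2 - 3*y*z) dx ∧ dz + (x*(-4*y + 3*z)) dy ∧ dz.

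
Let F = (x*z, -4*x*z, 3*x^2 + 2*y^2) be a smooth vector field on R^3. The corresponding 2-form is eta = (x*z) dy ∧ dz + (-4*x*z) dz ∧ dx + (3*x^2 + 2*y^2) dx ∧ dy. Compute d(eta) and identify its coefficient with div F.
d(eta) = (z) dx ∧ dy ∧ dz; div F = z

For a 2-form in R^3 of the form above, applying d gives a 3-form with coefficient ∂P/∂x + ∂Q/∂y + ∂R/∂z:
  ∂P/∂x = z
  ∂Q/∂y = 0
  ∂R/∂z = 0
Sum = z, which is exactly div F.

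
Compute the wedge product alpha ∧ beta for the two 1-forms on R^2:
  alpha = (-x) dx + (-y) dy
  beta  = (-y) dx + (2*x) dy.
alpha ∧ beta = (-2*x^2 - y^2) dx ∧ dy

Distribute the wedge, using dx_i ∧ dx_j = -dx_j ∧ dx_i and dx_i ∧ dx_i = 0. For each pair (i, j) with i < j, the coefficient of dx_i ∧ dx_j in alpha ∧ beta is (alpha_i * beta_j - alpha_j * beta_i). Collecting: alpha ∧ beta = (-2*x^2 - y^2) dx ∧ dy.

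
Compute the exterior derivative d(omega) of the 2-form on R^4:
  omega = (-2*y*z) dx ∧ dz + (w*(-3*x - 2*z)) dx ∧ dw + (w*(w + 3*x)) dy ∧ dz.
d(omega) = (3*w + 2*z) dx ∧ dy ∧ dz + (2*w) dx ∧ dz ∧ dw + (2*w + 3*x) dy ∧ dz ∧ dw

For a 2-form omega = sum_{i<j} g_{ij} dx_i ∧ dx_j, the exterior derivative is
  d(omega) = sum_{i<j} d(g_{ij}) ∧ dx_i ∧ dx_j = sum_{i<j, k} (∂g_{ij}/∂x_k) dx_k ∧ dx_i ∧ dx_j.
Expand each term, using dx_k ∧ dx_i ∧ dx_j = sgn(permutation) dx_{(a)} ∧ dx_{(b)} ∧ dx_{(c)} with (a < b < c) sorted:
  d(-2*y*z) includes (∂/∂y)(-2*y*z) dy = (-2*z) dy, which multiplied by dx ∧ dz gives (2*z) dx ∧ dy ∧ dz
  d(w*(-3*x - 2*z)) includes (∂/∂z)(w*(-3*x - 2*z)) dz = (-2*w) dz, which multiplied by dx ∧ dw gives (2*w) dx ∧ dz ∧ dw
  d(w*(w + 3*x)) includes (∂/∂x)(w*(w + 3*x)) dx = (3*w) dx, which multiplied by dy ∧ dz gives (3*w) dx ∧ dy ∧ dz
  d(w*(w + 3*x)) includes (∂/∂w)(w*(w + 3*x)) dw = (2*w + 3*x) dw, which multiplied by dy ∧ dz gives (2*w + 3*x) dy ∧ dz ∧ dw
Collecting like 3-forms: d(omega) = (3*w + 2*z) dx ∧ dy ∧ dz + (2*w) dx ∧ dz ∧ dw + (2*w + 3*x) dy ∧ dz ∧ dw.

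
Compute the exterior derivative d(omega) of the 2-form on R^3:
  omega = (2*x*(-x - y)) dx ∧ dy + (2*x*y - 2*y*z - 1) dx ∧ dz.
d(omega) = (-2*x + 2*z) dx ∧ dy ∧ dz

For a 2-form omega = sum_{i<j} g_{ij} dx_i ∧ dx_j, the exterior derivative is
  d(omega) = sum_{i<j} d(g_{ij}) ∧ dx_i ∧ dx_j = sum_{i<j, k} (∂g_{ij}/∂x_k) dx_k ∧ dx_i ∧ dx_j.
Expand each term, using dx_k ∧ dx_i ∧ dx_j = sgn(permutation) dx_{(a)} ∧ dx_{(b)} ∧ dx_{(c)} with (a < b < c) sorted:
  d(2*x*y - 2*y*z - 1) includes (∂/∂y)(2*x*y - 2*y*z - 1) dy = (2*x - 2*z) dy, which multiplied by dx ∧ dz gives (-2*x + 2*z) dx ∧ dy ∧ dz
Collecting like 3-forms: d(omega) = (-2*x + 2*z) dx ∧ dy ∧ dz.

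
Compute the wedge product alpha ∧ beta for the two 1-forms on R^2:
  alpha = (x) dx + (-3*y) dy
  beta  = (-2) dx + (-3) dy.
alpha ∧ beta = (-3*x - 6*y) dx ∧ dy

Distribute the wedge, using dx_i ∧ dx_j = -dx_j ∧ dx_i and dx_i ∧ dx_i = 0. For each pair (i, j) with i < j, the coefficient of dx_i ∧ dx_j in alpha ∧ beta is (alpha_i * beta_j - alpha_j * beta_i). Collecting: alpha ∧ beta = (-3*x - 6*y) dx ∧ dy.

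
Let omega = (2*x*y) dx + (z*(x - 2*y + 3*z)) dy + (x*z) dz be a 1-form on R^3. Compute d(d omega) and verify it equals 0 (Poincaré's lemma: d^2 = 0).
d(d omega) = 0

Step 1: d omega = sum_{i<j} (∂f_j/∂x_i - ∂f_i/∂x_j) dx_i ∧ dx_j:
  coeff of dx ∧ dy: -2*x + z
  coeff of dx ∧ dz: z
  coeff of dy ∧ dz: -x + 2*y - 6*z
Step 2: Apply d again to each 2-form coefficient. The only possible 3-form in R^3 is dx ∧ dy ∧ dz, with coefficient
  ∂(coeff of dy∧dz)/∂x - ∂(coeff of dx∧dz)/∂y + ∂(coeff of dx∧dy)/∂z
  = ∂/∂x (-x + 2*y - 6*z) - ∂/∂y (z) + ∂/∂z (-2*x + z).
Each of these terms simplifies to sums of mixed partials that cancel in pairs. The result is 0 (by equality of mixed partials for smooth functions — Schwarz / Clairaut).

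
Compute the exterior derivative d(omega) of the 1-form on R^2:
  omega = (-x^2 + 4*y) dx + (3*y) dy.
d(omega) = (-4) dx ∧ dy

For a 1-form omega = sum_i f_i dx_i, the exterior derivative is
  d(omega) = sum_{i < j} (∂f_j/∂x_i - ∂f_i/∂x_j) dx_i ∧ dx_j.
  coefficient of dx ∧ dy: ∂f_2/∂x - ∂f_1/∂y = ∂(3*y)/∂x - ∂(-x^2 + 4*y)/∂y = -4
Assembling: d(omega) = (-4) dx ∧ dy.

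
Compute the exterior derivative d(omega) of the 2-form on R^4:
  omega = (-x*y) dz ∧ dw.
d(omega) = (-y) dx ∧ dz ∧ dw + (-x) dy ∧ dz ∧ dw

For a 2-form omega = sum_{i<j} g_{ij} dx_i ∧ dx_j, the exterior derivative is
  d(omega) = sum_{i<j} d(g_{ij}) ∧ dx_i ∧ dx_j = sum_{i<j, k} (∂g_{ij}/∂x_k) dx_k ∧ dx_i ∧ dx_j.
Expand each term, using dx_k ∧ dx_i ∧ dx_j = sgn(permutation) dx_{(a)} ∧ dx_{(b)} ∧ dx_{(c)} with (a < b < c) sorted:
  d(-x*y) includes (∂/∂x)(-x*y) dx = (-y) dx, which multiplied by dz ∧ dw gives (-y) dx ∧ dz ∧ dw
  d(-x*y) includes (∂/∂y)(-x*y) dy = (-x) dy, which multiplied by dz ∧ dw gives (-x) dy ∧ dz ∧ dw
Collecting like 3-forms: d(omega) = (-y) dx ∧ dz ∧ dw + (-x) dy ∧ dz ∧ dw.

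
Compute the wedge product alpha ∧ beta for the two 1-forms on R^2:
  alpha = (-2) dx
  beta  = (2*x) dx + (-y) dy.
alpha ∧ beta = (2*y) dx ∧ dy

Distribute the wedge, using dx_i ∧ dx_j = -dx_j ∧ dx_i and dx_i ∧ dx_i = 0. For each pair (i, j) with i < j, the coefficient of dx_i ∧ dx_j in alpha ∧ beta is (alpha_i * beta_j - alpha_j * beta_i). Collecting: alpha ∧ beta = (2*y) dx ∧ dy.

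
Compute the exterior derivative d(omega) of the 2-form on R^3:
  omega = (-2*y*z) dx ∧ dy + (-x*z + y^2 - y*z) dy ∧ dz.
d(omega) = (-2*y - z) dx ∧ dy ∧ dz

For a 2-form omega = sum_{i<j} g_{ij} dx_i ∧ dx_j, the exterior derivative is
  d(omega) = sum_{i<j} d(g_{ij}) ∧ dx_i ∧ dx_j = sum_{i<j, k} (∂g_{ij}/∂x_k) dx_k ∧ dx_i ∧ dx_j.
Expand each term, using dx_k ∧ dx_i ∧ dx_j = sgn(permutation) dx_{(a)} ∧ dx_{(b)} ∧ dx_{(c)} with (a < b < c) sorted:
  d(-2*y*z) includes (∂/∂z)(-2*y*z) dz = (-2*y) dz, which multiplied by dx ∧ dy gives (-2*y) dx ∧ dy ∧ dz
  d(-x*z + y^2 - y*z) includes (∂/∂x)(-x*z + y^2 - y*z) dx = (-z) dx, which multiplied by dy ∧ dz gives (-z) dx ∧ dy ∧ dz
Collecting like 3-forms: d(omega) = (-2*y - z) dx ∧ dy ∧ dz.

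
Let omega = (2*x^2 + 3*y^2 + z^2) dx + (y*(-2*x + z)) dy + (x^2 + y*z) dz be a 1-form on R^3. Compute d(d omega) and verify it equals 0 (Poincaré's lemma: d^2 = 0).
d(d omega) = 0

Step 1: d omega = sum_{i<j} (∂f_j/∂x_i - ∂f_i/∂x_j) dx_i ∧ dx_j:
  coeff of dx ∧ dy: -8*y
  coeff of dx ∧ dz: 2*x - 2*z
  coeff of dy ∧ dz: -y + z
Step 2: Apply d again to each 2-form coefficient. The only possible 3-form in R^3 is dx ∧ dy ∧ dz, with coefficient
  ∂(coeff of dy∧dz)/∂x - ∂(coeff of dx∧dz)/∂y + ∂(coeff of dx∧dy)/∂z
  = ∂/∂x (-y + z) - ∂/∂y (2*x - 2*z) + ∂/∂z (-8*y).
Each of these terms simplifies to sums of mixed partials that cancel in pairs. The result is 0 (by equality of mixed partials for smooth functions — Schwarz / Clairaut).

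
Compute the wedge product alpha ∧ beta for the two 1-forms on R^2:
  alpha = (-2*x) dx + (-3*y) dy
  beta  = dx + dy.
alpha ∧ beta = (-2*x + 3*y) dx ∧ dy

Distribute the wedge, using dx_i ∧ dx_j = -dx_j ∧ dx_i and dx_i ∧ dx_i = 0. For each pair (i, j) with i < j, the coefficient of dx_i ∧ dx_j in alpha ∧ beta is (alpha_i * beta_j - alpha_j * beta_i). Collecting: alpha ∧ beta = (-2*x + 3*y) dx ∧ dy.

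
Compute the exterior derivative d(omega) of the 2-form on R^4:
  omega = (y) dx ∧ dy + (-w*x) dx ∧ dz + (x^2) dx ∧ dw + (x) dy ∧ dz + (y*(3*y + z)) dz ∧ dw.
d(omega) = (-x) dx ∧ dz ∧ dw + (1) dx ∧ dy ∧ dz + (6*y + z) dy ∧ dz ∧ dw

For a 2-form omega = sum_{i<j} g_{ij} dx_i ∧ dx_j, the exterior derivative is
  d(omega) = sum_{i<j} d(g_{ij}) ∧ dx_i ∧ dx_j = sum_{i<j, k} (∂g_{ij}/∂x_k) dx_k ∧ dx_i ∧ dx_j.
Expand each term, using dx_k ∧ dx_i ∧ dx_j = sgn(permutation) dx_{(a)} ∧ dx_{(b)} ∧ dx_{(c)} with (a < b < c) sorted:
  d(-w*x) includes (∂/∂w)(-w*x) dw = (-x) dw, which multiplied by dx ∧ dz gives (-x) dx ∧ dz ∧ dw
  d(x) includes (∂/∂x)(x) dx = (1) dx, which multiplied by dy ∧ dz gives (1) dx ∧ dy ∧ dz
  d(y*(3*y + z)) includes (∂/∂y)(y*(3*y + z)) dy = (6*y + z) dy, which multiplied by dz ∧ dw gives (6*y + z) dy ∧ dz ∧ dw
Collecting like 3-forms: d(omega) = (-x) dx ∧ dz ∧ dw + (1) dx ∧ dy ∧ dz + (6*y + z) dy ∧ dz ∧ dw.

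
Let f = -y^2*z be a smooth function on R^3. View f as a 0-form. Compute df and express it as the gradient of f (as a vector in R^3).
df = (0) dx + (-2*y*z) dy + (-y^2) dz; grad f = (0, -2*y*z, -y^2)

For a 0-form f, d f = (∂f/∂x) dx + (∂f/∂y) dy + (∂f/∂z) dz. The components of the vector representation are exactly the entries of grad f in Cartesian coordinates:
  ∂f/∂x = 0
  ∂f/∂y = -2*y*z
  ∂f/∂z = -y^2.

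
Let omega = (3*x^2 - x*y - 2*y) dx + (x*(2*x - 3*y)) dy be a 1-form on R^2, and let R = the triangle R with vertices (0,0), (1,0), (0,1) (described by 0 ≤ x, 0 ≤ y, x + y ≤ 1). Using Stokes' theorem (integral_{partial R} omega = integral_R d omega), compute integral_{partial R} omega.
integral_(partial R) omega = 4/3

Stokes: integral_partial_R omega = integral_R d omega with d omega = (∂Q/∂x - ∂P/∂y) dx ∧ dy.
  ∂Q/∂x = 4*x - 3*y
  ∂P/∂y = -x - 2
  integrand = ∂Q/∂x - ∂P/∂y = 5*x - 3*y + 2.
Integrating over R: integral_0^1 integral_0^{1-x} (5*x - 3*y + 2) dy dx = 4/3.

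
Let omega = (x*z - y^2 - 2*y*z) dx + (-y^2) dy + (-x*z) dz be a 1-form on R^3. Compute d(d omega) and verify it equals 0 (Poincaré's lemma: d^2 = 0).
d(d omega) = 0

Step 1: d omega = sum_{i<j} (∂f_j/∂x_i - ∂f_i/∂x_j) dx_i ∧ dx_j:
  coeff of dx ∧ dy: 2*y + 2*z
  coeff of dx ∧ dz: -x + 2*y - z
  coeff of dy ∧ dz: 0
Step 2: Apply d again to each 2-form coefficient. The only possible 3-form in R^3 is dx ∧ dy ∧ dz, with coefficient
  ∂(coeff of dy∧dz)/∂x - ∂(coeff of dx∧dz)/∂y + ∂(coeff of dx∧dy)/∂z
  = ∂/∂x (0) - ∂/∂y (-x + 2*y - z) + ∂/∂z (2*y + 2*z).
Each of these terms simplifies to sums of mixed partials that cancel in pairs. The result is 0 (by equality of mixed partials for smooth functions — Schwarz / Clairaut).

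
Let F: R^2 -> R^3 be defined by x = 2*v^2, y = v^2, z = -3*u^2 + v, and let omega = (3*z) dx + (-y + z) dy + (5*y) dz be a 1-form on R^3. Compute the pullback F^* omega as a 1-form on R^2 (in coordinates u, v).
F^* omega = (-30*u*v^2) du + (v*(-42*u^2 - 2*v^2 + 19*v)) dv

Using F^*(f dg) = (f ∘ F) d(g ∘ F), substitute each coordinate x_i by F_i(u, v) in f_i, and replace dx_i by d F_i = (∂F_i/∂u) du + (∂F_i/∂v) dv.
  For the x component: f_1(F) = -9*u^2 + 3*v; d F_1 = (0) du + (4*v) dv
  For the y component: f_2(F) = -3*u^2 - v^2 + v; d F_2 = (0) du + (2*v) dv
  For the z component: f_3(F) = 5*v^2; d F_3 = (-6*u) du + (1) dv
Combining and collecting du, dv coefficients:
  coeff of du: -30*u*v^2
  coeff of dv: v*(-42*u^2 - 2*v^2 + 19*v)
F^* omega = (-30*u*v^2) du + (v*(-42*u^2 - 2*v^2 + 19*v)) dv.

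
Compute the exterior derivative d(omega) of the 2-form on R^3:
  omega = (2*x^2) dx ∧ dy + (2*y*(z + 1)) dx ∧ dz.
d(omega) = (-2*z - 2) dx ∧ dy ∧ dz

For a 2-form omega = sum_{i<j} g_{ij} dx_i ∧ dx_j, the exterior derivative is
  d(omega) = sum_{i<j} d(g_{ij}) ∧ dx_i ∧ dx_j = sum_{i<j, k} (∂g_{ij}/∂x_k) dx_k ∧ dx_i ∧ dx_j.
Expand each term, using dx_k ∧ dx_i ∧ dx_j = sgn(permutation) dx_{(a)} ∧ dx_{(b)} ∧ dx_{(c)} with (a < b < c) sorted:
  d(2*y*(z + 1)) includes (∂/∂y)(2*y*(z + 1)) dy = (2*z + 2) dy, which multiplied by dx ∧ dz gives (-2*z - 2) dx ∧ dy ∧ dz
Collecting like 3-forms: d(omega) = (-2*z - 2) dx ∧ dy ∧ dz.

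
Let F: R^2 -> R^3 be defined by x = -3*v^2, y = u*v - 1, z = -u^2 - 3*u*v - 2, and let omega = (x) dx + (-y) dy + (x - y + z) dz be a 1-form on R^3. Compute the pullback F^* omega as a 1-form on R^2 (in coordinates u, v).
F^* omega = (2*u^3 + 11*u^2*v + 17*u*v^2 + 2*u + 9*v^3 + 4*v) du + (3*u^3 + 11*u^2*v + 9*u*v^2 + 4*u + 18*v^3) dv

Using F^*(f dg) = (f ∘ F) d(g ∘ F), substitute each coordinate x_i by F_i(u, v) in f_i, and replace dx_i by d F_i = (∂F_i/∂u) du + (∂F_i/∂v) dv.
  For the x component: f_1(F) = -3*v^2; d F_1 = (0) du + (-6*v) dv
  For the y component: f_2(F) = -u*v + 1; d F_2 = (v) du + (u) dv
  For the z component: f_3(F) = -u^2 - 4*u*v - 3*v^2 - 1; d F_3 = (-2*u - 3*v) du + (-3*u) dv
Combining and collecting du, dv coefficients:
  coeff of du: 2*u^3 + 11*u^2*v + 17*u*v^2 + 2*u + 9*v^3 + 4*v
  coeff of dv: 3*u^3 + 11*u^2*v + 9*u*v^2 + 4*u + 18*v^3
F^* omega = (2*u^3 + 11*u^2*v + 17*u*v^2 + 2*u + 9*v^3 + 4*v) du + (3*u^3 + 11*u^2*v + 9*u*v^2 + 4*u + 18*v^3) dv.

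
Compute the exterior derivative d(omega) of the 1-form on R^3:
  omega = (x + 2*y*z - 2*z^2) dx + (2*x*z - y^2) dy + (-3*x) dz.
d(omega) = (-2*y + 4*z - 3) dx ∧ dz + (-2*x) dy ∧ dz

For a 1-form omega = sum_i f_i dx_i, the exterior derivative is
  d(omega) = sum_{i < j} (∂f_j/∂x_i - ∂f_i/∂x_j) dx_i ∧ dx_j.
  coefficient of dx ∧ dz: ∂f_3/∂x - ∂f_1/∂z = ∂(-3*x)/∂x - ∂(x + 2*y*z - 2*z^2)/∂z = -2*y + 4*z - 3
  coefficient of dy ∧ dz: ∂f_3/∂y - ∂f_2/∂z = ∂(-3*x)/∂y - ∂(2*x*z - y^2)/∂z = -2*x
Assembling: d(omega) = (-2*y + 4*z - 3) dx ∧ dz + (-2*x) dy ∧ dz.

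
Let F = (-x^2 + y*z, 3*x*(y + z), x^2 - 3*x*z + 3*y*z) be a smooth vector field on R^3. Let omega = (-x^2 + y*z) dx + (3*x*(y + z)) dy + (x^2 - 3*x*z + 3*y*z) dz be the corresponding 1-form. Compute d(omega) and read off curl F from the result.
d(omega) = (-3*x + 3*z) dy ∧ dz + (-2*x + y + 3*z) dz ∧ dx + (3*y + 2*z) dx ∧ dy; curl F = (-3*x + 3*z, -2*x + y + 3*z, 3*y + 2*z)

d omega = sum_{i<j} (∂f_j/∂x_i - ∂f_i/∂x_j) dx_i ∧ dx_j. Under the identification (dy ∧ dz, dz ∧ dx, dx ∧ dy) ↔ (e_x, e_y, e_z), the coefficients are exactly the components of curl F. Compute:
  ∂R/∂y - ∂Q/∂z = (3*z) - (3*x) = -3*x + 3*z
  ∂P/∂z - ∂R/∂x = (y) - (2*x - 3*z) = -2*x + y + 3*z
  ∂Q/∂x - ∂P/∂y = (3*y + 3*z) - (z) = 3*y + 2*z.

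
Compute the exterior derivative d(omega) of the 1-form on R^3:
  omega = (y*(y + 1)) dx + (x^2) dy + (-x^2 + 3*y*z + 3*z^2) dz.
d(omega) = (2*x - 2*y - 1) dx ∧ dy + (-2*x) dx ∧ dz + (3*z) dy ∧ dz

For a 1-form omega = sum_i f_i dx_i, the exterior derivative is
  d(omega) = sum_{i < j} (∂f_j/∂x_i - ∂f_i/∂x_j) dx_i ∧ dx_j.
  coefficient of dx ∧ dy: ∂f_2/∂x - ∂f_1/∂y = ∂(x^2)/∂x - ∂(y*(y + 1))/∂y = 2*x - 2*y - 1
  coefficient of dx ∧ dz: ∂f_3/∂x - ∂f_1/∂z = ∂(-x^2 + 3*y*z + 3*z^2)/∂x - ∂(y*(y + 1))/∂z = -2*x
  coefficient of dy ∧ dz: ∂f_3/∂y - ∂f_2/∂z = ∂(-x^2 + 3*y*z + 3*z^2)/∂y - ∂(x^2)/∂z = 3*z
Assembling: d(omega) = (2*x - 2*y - 1) dx ∧ dy + (-2*x) dx ∧ dz + (3*z) dy ∧ dz.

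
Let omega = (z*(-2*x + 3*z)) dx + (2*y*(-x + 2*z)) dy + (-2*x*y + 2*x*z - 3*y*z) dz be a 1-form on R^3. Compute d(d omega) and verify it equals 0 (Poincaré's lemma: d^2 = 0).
d(d omega) = 0

Step 1: d omega = sum_{i<j} (∂f_j/∂x_i - ∂f_i/∂x_j) dx_i ∧ dx_j:
  coeff of dx ∧ dy: -2*y
  coeff of dx ∧ dz: 2*x - 2*y - 4*z
  coeff of dy ∧ dz: -2*x - 4*y - 3*z
Step 2: Apply d again to each 2-form coefficient. The only possible 3-form in R^3 is dx ∧ dy ∧ dz, with coefficient
  ∂(coeff of dy∧dz)/∂x - ∂(coeff of dx∧dz)/∂y + ∂(coeff of dx∧dy)/∂z
  = ∂/∂x (-2*x - 4*y - 3*z) - ∂/∂y (2*x - 2*y - 4*z) + ∂/∂z (-2*y).
Each of these terms simplifies to sums of mixed partials that cancel in pairs. The result is 0 (by equality of mixed partials for smooth functions — Schwarz / Clairaut).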